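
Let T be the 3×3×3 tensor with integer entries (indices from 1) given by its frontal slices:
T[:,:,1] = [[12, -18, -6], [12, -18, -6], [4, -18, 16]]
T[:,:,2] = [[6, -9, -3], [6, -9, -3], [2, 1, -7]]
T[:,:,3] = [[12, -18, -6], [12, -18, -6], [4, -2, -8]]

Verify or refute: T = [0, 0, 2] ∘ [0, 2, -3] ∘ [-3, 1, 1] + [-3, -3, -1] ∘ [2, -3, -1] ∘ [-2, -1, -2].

Yes

Reconstruct entrywise from the claimed factors. For example, T[2,2,2] = -9 and Σₗ aₗ[2]bₗ[2]cₗ[2] = (0)·(2)·(1) + (-3)·(-3)·(-1) = -9; checking all 27 entries, every one matches. The claim holds.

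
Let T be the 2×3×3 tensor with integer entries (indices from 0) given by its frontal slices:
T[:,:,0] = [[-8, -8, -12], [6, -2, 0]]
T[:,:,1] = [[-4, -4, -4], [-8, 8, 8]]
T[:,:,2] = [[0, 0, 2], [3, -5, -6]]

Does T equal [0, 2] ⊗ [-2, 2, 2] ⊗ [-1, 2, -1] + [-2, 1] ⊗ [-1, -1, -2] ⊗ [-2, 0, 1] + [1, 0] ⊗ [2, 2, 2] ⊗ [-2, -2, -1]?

Yes

Reconstruct entrywise from the claimed factors. For example, T[1,1,1] = 8 and Σₗ aₗ[1]bₗ[1]cₗ[1] = (2)·(2)·(2) + (1)·(-1)·(0) + (0)·(2)·(-2) = 8; checking all 18 entries, every one matches. The claim holds.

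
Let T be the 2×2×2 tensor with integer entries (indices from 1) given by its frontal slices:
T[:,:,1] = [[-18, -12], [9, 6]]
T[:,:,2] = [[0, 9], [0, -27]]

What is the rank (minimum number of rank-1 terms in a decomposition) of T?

2

Lower bound: the mode-3 unfolding of T (rows indexed by k, columns by (i,j) = (1,1), (1,2), (2,1), (2,2)) is [[-18, -12, 9, 6], [0, 9, 0, -27]].
There the 2×2 minor on rows k ∈ {1, 2}, columns (i,j) ∈ {(1,1), (1,2)} is det [[-18, -12], [0, 9]] = -162 ≠ 0, so this unfolding has rank ≥ 2; CP rank is at least every unfolding rank, so rank(T) ≥ 2. (This is only a lower bound: in general the CP rank may exceed every unfolding rank, so we still need to exhibit 2 rank-1 terms summing to T.)
Upper bound — finding two terms. Write S_k = T[:,:,k] for the frontal slices: S₁ = [[-18, -12], [9, 6]], S₂ = [[0, 9], [0, -27]].
If T = a₁ ⊗ b₁ ⊗ c₁ + a₂ ⊗ b₂ ⊗ c₂ then each S_k = c₁[k]·a₁b₁ᵀ + c₂[k]·a₂b₂ᵀ. S₁ and S₂ are linearly independent, so a₁b₁ᵀ and a₂b₂ᵀ must span the same plane of matrices: they are the rank-1 matrices of the form x·S₁ + y·S₂.
det(x·S₁ + y·S₂) is 405·xy = 405·(y)(x), vanishing at (x:y) = (1:0) and (0:1).
M₁ = S₁ = [[-18, -12], [9, 6]] = (-3)·[2, -1][3, 2]ᵀ and M₂ = S₂ = [[0, 9], [0, -27]] = 9·[1, -3][0, 1]ᵀ, so take a₁ = [2, -1], b₁ = [3, 2], a₂ = [1, -3], b₂ = [0, 1].
Each slice is an integer combination of E₁ = a₁b₁ᵀ and E₂ = a₂b₂ᵀ: S₁ = −3·E₁, S₂ = 9·E₂; reading off coefficients, c₁ = [-3, 0] and c₂ = [0, 9].
Hence T = [2, -1] ⊗ [3, 2] ⊗ [-3, 0] + [1, -3] ⊗ [0, 1] ⊗ [0, 9], so rank(T) ≤ 2.
These bounds meet, so rank(T) = 2.
Check entry T[2,2,2] = -27: (-1)·(2)·(0) + (-3)·(1)·(9) = -27.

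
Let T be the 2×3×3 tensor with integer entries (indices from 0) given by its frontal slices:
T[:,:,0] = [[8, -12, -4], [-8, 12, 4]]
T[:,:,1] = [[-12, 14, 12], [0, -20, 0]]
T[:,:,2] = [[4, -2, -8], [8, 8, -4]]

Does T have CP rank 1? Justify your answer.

The mode-2 unfolding of T (rows indexed by j, columns by (i,k) = (0,0), (0,1), (0,2), (1,0), (1,1), (1,2)) is [[8, -12, 4, -8, 0, 8], [-12, 14, -2, 12, -20, 8], [-4, 12, -8, 4, 0, -4]].
There the 3×3 minor on rows j ∈ {0, 1, 2}, columns (i,k) ∈ {(0,0), (0,1), (1,1)} is det [[8, -12, 0], [-12, 14, -20], [-4, 12, 0]] = 960 ≠ 0, so this unfolding has rank ≥ 3; CP rank is at least every unfolding rank, so rank(T) ≥ 3.
In particular rank(T) ≥ 3 > 1, so T is not rank-1.

No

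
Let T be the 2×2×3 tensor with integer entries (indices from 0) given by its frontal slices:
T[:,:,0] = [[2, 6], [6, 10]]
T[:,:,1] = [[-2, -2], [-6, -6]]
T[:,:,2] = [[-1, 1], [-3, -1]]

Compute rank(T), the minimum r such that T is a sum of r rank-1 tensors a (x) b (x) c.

Lower bound: the mode-3 unfolding of T (rows indexed by k, columns by (i,j) = (0,0), (0,1), (1,0), (1,1)) is [[2, 6, 6, 10], [-2, -2, -6, -6], [-1, 1, -3, -1]].
There the 2×2 minor on rows k ∈ {0, 1}, columns (i,j) ∈ {(0,0), (0,1)} is det [[2, 6], [-2, -2]] = 8 ≠ 0, so this unfolding has rank ≥ 2; CP rank is at least every unfolding rank, so rank(T) ≥ 2. (Flattening ranks never certify an upper bound on CP rank; for that we must actually write T with 2 rank-1 terms.)
Upper bound — finding two terms. Write S_k = T[:,:,k] for the frontal slices: S₀ = [[2, 6], [6, 10]], S₁ = [[-2, -2], [-6, -6]], S₂ = [[-1, 1], [-3, -1]].
If T = a₁ (x) b₁ (x) c₁ + a₂ (x) b₂ (x) c₂ then each S_k = c₁[k]·a₁b₁ᵀ + c₂[k]·a₂b₂ᵀ. S₀ and S₁ are linearly independent, so a₁b₁ᵀ and a₂b₂ᵀ must span the same plane of matrices: they are the rank-1 matrices of the form x·S₀ + y·S₁.
det(x·S₀ + y·S₁) is −16·x² + 16·xy = (-16)·(x − y)(x), vanishing at (x:y) = (1:1) and (0:1).
M₁ = S₀ + S₁ = [[0, 4], [0, 4]] = 4·[1, 1][0, 1]ᵀ and M₂ = S₁ = [[-2, -2], [-6, -6]] = (-2)·[1, 3][1, 1]ᵀ, so take a₁ = [1, 1], b₁ = [0, 1], a₂ = [1, 3], b₂ = [1, 1].
Each slice is an integer combination of E₁ = a₁b₁ᵀ and E₂ = a₂b₂ᵀ: S₀ = 4·E₁ + 2·E₂, S₁ = −2·E₂, S₂ = 2·E₁ − E₂; reading off coefficients, c₁ = [4, 0, 2] and c₂ = [2, -2, -1].
Hence T = [1, 1] (x) [0, 1] (x) [4, 0, 2] + [1, 3] (x) [1, 1] (x) [2, -2, -1], so rank(T) ≤ 2.
These bounds meet, so rank(T) = 2.

2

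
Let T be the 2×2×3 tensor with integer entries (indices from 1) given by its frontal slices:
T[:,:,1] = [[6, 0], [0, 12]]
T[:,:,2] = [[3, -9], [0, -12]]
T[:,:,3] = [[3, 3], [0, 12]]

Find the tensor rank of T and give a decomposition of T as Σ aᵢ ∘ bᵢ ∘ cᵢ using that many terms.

Lower bound: the mode-3 unfolding of T (rows indexed by k, columns by (i,j) = (1,1), (1,2), (2,1), (2,2)) is [[6, 0, 0, 12], [3, -9, 0, -12], [3, 3, 0, 12]].
There the 2×2 minor on rows k ∈ {1, 2}, columns (i,j) ∈ {(1,1), (1,2)} is det [[6, 0], [3, -9]] = -54 ≠ 0, so this unfolding has rank ≥ 2; CP rank is at least every unfolding rank, so rank(T) ≥ 2. (Flattening ranks never certify an upper bound on CP rank; for that we must actually write T with 2 rank-1 terms.)
Upper bound — finding two terms. Write S_k = T[:,:,k] for the frontal slices: S₁ = [[6, 0], [0, 12]], S₂ = [[3, -9], [0, -12]], S₃ = [[3, 3], [0, 12]].
If T = a₁ ∘ b₁ ∘ c₁ + a₂ ∘ b₂ ∘ c₂ then each S_k = c₁[k]·a₁b₁ᵀ + c₂[k]·a₂b₂ᵀ. S₁ and S₂ are linearly independent, so a₁b₁ᵀ and a₂b₂ᵀ must span the same plane of matrices: they are the rank-1 matrices of the form x·S₁ + y·S₂.
det(x·S₁ + y·S₂) is 72·x² − 36·xy − 36·y² = 36·(x − y)(2·x + y), vanishing at (x:y) = (1:1) and (1:-2).
M₁ = S₁ + S₂ = [[9, -9], [0, 0]] = 9·[1, 0][1, -1]ᵀ and M₂ = S₁ − 2·S₂ = [[0, 18], [0, 36]] = 18·[1, 2][0, 1]ᵀ, so take a₁ = [1, 0], b₁ = [1, -1], a₂ = [1, 2], b₂ = [0, 1].
Each slice is an integer combination of E₁ = a₁b₁ᵀ and E₂ = a₂b₂ᵀ: S₁ = 6·E₁ + 6·E₂, S₂ = 3·E₁ − 6·E₂, S₃ = 3·E₁ + 6·E₂; reading off coefficients, c₁ = [6, 3, 3] and c₂ = [6, -6, 6].
Hence T = [1, 0] ∘ [1, -1] ∘ [6, 3, 3] + [1, 2] ∘ [0, 1] ∘ [6, -6, 6], so rank(T) ≤ 2.
These bounds meet, so rank(T) = 2.

rank(T) = 2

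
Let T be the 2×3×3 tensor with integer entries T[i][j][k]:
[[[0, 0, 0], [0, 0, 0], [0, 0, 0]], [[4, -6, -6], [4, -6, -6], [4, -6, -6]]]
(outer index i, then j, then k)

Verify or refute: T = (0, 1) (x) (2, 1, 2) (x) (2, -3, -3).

Reconstruct entry (1,1,0) from the claimed factors: Σₗ aₗ[1]bₗ[1]cₗ[0] = (1)·(1)·(2) = 2, but T[1,1,0] = 4. The claim is false.

No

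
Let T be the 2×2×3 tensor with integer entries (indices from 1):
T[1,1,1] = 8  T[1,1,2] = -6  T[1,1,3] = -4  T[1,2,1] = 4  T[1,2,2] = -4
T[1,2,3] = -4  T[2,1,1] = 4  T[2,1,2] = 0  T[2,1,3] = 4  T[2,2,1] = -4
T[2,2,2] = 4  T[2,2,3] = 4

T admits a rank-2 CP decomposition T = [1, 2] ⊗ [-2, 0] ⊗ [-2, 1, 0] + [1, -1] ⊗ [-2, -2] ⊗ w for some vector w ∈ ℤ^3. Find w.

w = [-2, 2, 2]

Subtract the known terms from T to get the rank-1 residual R = [1, -1] ⊗ [-2, -2] ⊗ w, so R[i,j,k] = a[i]·b[j]·w[k]. Pick indices with nonzero a[1]·b[1] = (1)·(-2) = -2. Only the fibre through (1,1,·) is needed: R[1,1,:] = T[1,1,:] − Σₗ aₗ[1]bₗ[1]cₗ = [8, -6, -4] − (1)·(-2)·[-2, 1, 0] = [4, -4, -4]. Then w[k] = R[1,1,k] / -2 for each k, giving w = [4, -4, -4] / -2 = [-2, 2, 2].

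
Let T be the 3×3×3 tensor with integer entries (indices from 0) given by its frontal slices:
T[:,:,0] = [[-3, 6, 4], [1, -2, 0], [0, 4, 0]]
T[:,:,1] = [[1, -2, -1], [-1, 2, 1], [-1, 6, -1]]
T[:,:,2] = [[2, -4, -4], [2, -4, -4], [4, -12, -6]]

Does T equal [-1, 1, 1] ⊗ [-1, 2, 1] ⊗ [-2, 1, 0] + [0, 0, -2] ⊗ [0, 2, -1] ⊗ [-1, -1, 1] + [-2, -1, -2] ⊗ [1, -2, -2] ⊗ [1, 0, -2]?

No

Reconstruct entry (0,0,0) from the claimed factors: Σₗ aₗ[0]bₗ[0]cₗ[0] = (-1)·(-1)·(-2) + (0)·(0)·(-1) + (-2)·(1)·(1) = -4, but T[0,0,0] = -3. The claim is false.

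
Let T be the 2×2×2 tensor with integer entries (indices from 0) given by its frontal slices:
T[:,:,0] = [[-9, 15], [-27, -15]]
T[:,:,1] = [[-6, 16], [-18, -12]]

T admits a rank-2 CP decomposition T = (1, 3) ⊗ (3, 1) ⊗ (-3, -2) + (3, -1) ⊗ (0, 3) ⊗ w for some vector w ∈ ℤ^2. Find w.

w = (2, 2)

Subtract the known terms from T to get the rank-1 residual R = (3, -1) ⊗ (0, 3) ⊗ w, so R[i,j,k] = a[i]·b[j]·w[k]. Pick indices with nonzero a[0]·b[1] = (3)·(3) = 9. Only the fibre through (0,1,·) is needed: R[0,1,:] = T[0,1,:] − Σₗ aₗ[0]bₗ[1]cₗ = [15, 16] − (1)·(1)·(-3, -2) = [18, 18]. Then w[k] = R[0,1,k] / 9 for each k, giving w = [18, 18] / 9 = (2, 2).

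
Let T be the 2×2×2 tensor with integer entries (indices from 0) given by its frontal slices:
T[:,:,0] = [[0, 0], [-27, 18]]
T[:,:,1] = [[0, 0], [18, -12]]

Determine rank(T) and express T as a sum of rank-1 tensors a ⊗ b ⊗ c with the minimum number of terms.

Lower bound: T ≠ 0 (e.g. T[1,0,0] = -27), so rank(T) ≥ 1.
Upper bound: if T = a ⊗ b ⊗ c then every fibre of T is a multiple of the corresponding factor, so read the factors off the fibres through the nonzero entry T[1,0,0] = -27.
The mode-1 fibre T[:,0,0] = [0, -27] gives a = [0, 1] (primitive direction); the mode-2 fibre T[1,:,0] = [-27, 18] gives b = [3, -2]; then c[k] = T[1,0,k] / (a[1]·b[0]) = [-27, 18] / 3 = [-9, 6].
Expanding [0, 1] ⊗ [3, -2] ⊗ [-9, 6] reproduces all 8 entries of T, so T = [0, 1] ⊗ [3, -2] ⊗ [-9, 6] and rank(T) ≤ 1.
These bounds meet, so rank(T) = 1.

rank(T) = 1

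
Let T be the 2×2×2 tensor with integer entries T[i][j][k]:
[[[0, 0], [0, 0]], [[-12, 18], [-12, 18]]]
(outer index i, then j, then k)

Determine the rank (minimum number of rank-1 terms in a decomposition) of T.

1

Lower bound: T ≠ 0 (e.g. T[1,0,0] = -12), so rank(T) ≥ 1.
Upper bound: if T = a ⊗ b ⊗ c then every fibre of T is a multiple of the corresponding factor, so read the factors off the fibres through the nonzero entry T[1,0,0] = -12.
The mode-1 fibre T[:,0,0] = [0, -12] gives a = (0, 1) (primitive direction); the mode-2 fibre T[1,:,0] = [-12, -12] gives b = (1, 1); then c[k] = T[1,0,k] / (a[1]·b[0]) = [-12, 18] / 1 = (-12, 18).
Expanding (0, 1) ⊗ (1, 1) ⊗ (-12, 18) reproduces all 8 entries of T, so T = (0, 1) ⊗ (1, 1) ⊗ (-12, 18) and rank(T) ≤ 1.
These bounds meet, so rank(T) = 1.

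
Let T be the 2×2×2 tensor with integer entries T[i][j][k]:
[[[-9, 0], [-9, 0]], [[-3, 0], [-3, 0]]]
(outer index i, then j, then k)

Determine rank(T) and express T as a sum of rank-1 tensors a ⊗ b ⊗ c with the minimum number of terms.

Lower bound: T ≠ 0 (e.g. T[0,0,0] = -9), so rank(T) ≥ 1.
Upper bound: if T = a ⊗ b ⊗ c then every fibre of T is a multiple of the corresponding factor, so read the factors off the fibres through the nonzero entry T[0,0,0] = -9.
The mode-1 fibre T[:,0,0] = [-9, -3] gives a = [3, 1] (primitive direction); the mode-2 fibre T[0,:,0] = [-9, -9] gives b = [1, 1]; then c[k] = T[0,0,k] / (a[0]·b[0]) = [-9, 0] / 3 = [-3, 0].
Expanding [3, 1] ⊗ [1, 1] ⊗ [-3, 0] reproduces all 8 entries of T, so T = [3, 1] ⊗ [1, 1] ⊗ [-3, 0] and rank(T) ≤ 1.
These bounds meet, so rank(T) = 1.

rank(T) = 1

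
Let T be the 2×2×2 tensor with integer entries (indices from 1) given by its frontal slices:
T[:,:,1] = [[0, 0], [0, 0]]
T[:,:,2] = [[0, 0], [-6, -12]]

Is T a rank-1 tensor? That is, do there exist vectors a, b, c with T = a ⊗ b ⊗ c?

Yes

If T = a ⊗ b ⊗ c then every fibre of T is a multiple of the corresponding factor, so read the factors off the fibres through the nonzero entry T[2,1,2] = -6.
The mode-1 fibre T[:,1,2] = [0, -6] gives a = [0, 1] (primitive direction); the mode-2 fibre T[2,:,2] = [-6, -12] gives b = [1, 2]; then c[k] = T[2,1,k] / (a[2]·b[1]) = [0, -6] / 1 = [0, -6].
Expanding [0, 1] ⊗ [1, 2] ⊗ [0, -6] reproduces all 8 entries of T, so T = [0, 1] ⊗ [1, 2] ⊗ [0, -6] and rank(T) ≤ 1.
Equivalently every frontal slice T[:,:,k] is c[k] times the rank-1 matrix [0, 1] ⊗ [1, 2]. So T has rank 1 (it is nonzero).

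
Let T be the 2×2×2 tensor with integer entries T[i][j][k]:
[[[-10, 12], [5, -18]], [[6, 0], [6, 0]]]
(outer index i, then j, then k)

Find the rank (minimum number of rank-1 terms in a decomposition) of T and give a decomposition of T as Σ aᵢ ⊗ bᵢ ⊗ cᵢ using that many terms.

Lower bound: the mode-2 unfolding of T (rows indexed by j, columns by (i,k) = (0,0), (0,1), (1,0), (1,1)) is [[-10, 12, 6, 0], [5, -18, 6, 0]].
There the 2×2 minor on rows j ∈ {0, 1}, columns (i,k) ∈ {(0,0), (0,1)} is det [[-10, 12], [5, -18]] = 120 ≠ 0, so this unfolding has rank ≥ 2; CP rank is at least every unfolding rank, so rank(T) ≥ 2. (Unfolding ranks only ever bound the CP rank from below — rank(T) can be strictly larger than all of them — so the matching upper bound has to come from an explicit 2-term decomposition.)
Upper bound — finding two terms. Write S_k = T[:,:,k] for the frontal slices: S₀ = [[-10, 5], [6, 6]], S₁ = [[12, -18], [0, 0]].
If T = a₁ ⊗ b₁ ⊗ c₁ + a₂ ⊗ b₂ ⊗ c₂ then each S_k = c₁[k]·a₁b₁ᵀ + c₂[k]·a₂b₂ᵀ. S₀ and S₁ are linearly independent, so a₁b₁ᵀ and a₂b₂ᵀ must span the same plane of matrices: they are the rank-1 matrices of the form x·S₀ + y·S₁.
det(x·S₀ + y·S₁) is −90·x² + 180·xy = (-90)·(x − 2·y)(x), vanishing at (x:y) = (2:1) and (0:1).
M₁ = 2·S₀ + S₁ = [[-8, -8], [12, 12]] = (-4)·[2, -3][1, 1]ᵀ and M₂ = S₁ = [[12, -18], [0, 0]] = 6·[1, 0][2, -3]ᵀ, so take a₁ = [2, -3], b₁ = [1, 1], a₂ = [1, 0], b₂ = [2, -3].
Each slice is an integer combination of E₁ = a₁b₁ᵀ and E₂ = a₂b₂ᵀ: S₀ = −2·E₁ − 3·E₂, S₁ = 6·E₂; reading off coefficients, c₁ = [-2, 0] and c₂ = [-3, 6].
Hence T = [2, -3] ⊗ [1, 1] ⊗ [-2, 0] + [1, 0] ⊗ [2, -3] ⊗ [-3, 6], so rank(T) ≤ 2.
These bounds meet, so rank(T) = 2.
Check entry T[0,0,1] = 12: (2)·(1)·(0) + (1)·(2)·(6) = 12.

rank(T) = 2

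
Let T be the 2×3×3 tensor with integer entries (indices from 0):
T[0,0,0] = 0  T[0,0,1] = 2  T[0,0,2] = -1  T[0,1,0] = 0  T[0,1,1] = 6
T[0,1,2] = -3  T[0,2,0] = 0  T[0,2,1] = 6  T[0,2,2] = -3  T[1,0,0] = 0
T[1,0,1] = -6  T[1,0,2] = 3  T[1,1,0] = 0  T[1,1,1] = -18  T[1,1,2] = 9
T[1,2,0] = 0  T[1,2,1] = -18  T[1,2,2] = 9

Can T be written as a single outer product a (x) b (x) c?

If T = a (x) b (x) c then every fibre of T is a multiple of the corresponding factor, so read the factors off the fibres through the nonzero entry T[0,0,1] = 2.
The mode-1 fibre T[:,0,1] = [2, -6] gives a = [1, -3] (primitive direction); the mode-2 fibre T[0,:,1] = [2, 6, 6] gives b = [1, 3, 3]; then c[k] = T[0,0,k] / (a[0]·b[0]) = [0, 2, -1] / 1 = [0, 2, -1].
Expanding [1, -3] (x) [1, 3, 3] (x) [0, 2, -1] reproduces all 18 entries of T, so T = [1, -3] (x) [1, 3, 3] (x) [0, 2, -1] and rank(T) ≤ 1.
Equivalently every frontal slice T[:,:,k] is c[k] times the rank-1 matrix [1, -3] (x) [1, 3, 3]. So T has rank 1 (it is nonzero).

Yes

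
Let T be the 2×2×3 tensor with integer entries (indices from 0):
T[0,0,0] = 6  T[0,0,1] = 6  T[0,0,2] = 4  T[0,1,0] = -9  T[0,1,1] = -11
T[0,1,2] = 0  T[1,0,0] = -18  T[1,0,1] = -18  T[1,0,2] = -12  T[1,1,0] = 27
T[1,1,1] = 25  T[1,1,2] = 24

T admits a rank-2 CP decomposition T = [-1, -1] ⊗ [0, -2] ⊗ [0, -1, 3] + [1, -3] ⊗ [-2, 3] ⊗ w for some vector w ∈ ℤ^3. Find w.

w = [-3, -3, -2]

Subtract the known terms from T to get the rank-1 residual R = [1, -3] ⊗ [-2, 3] ⊗ w, so R[i,j,k] = a[i]·b[j]·w[k]. Pick indices with nonzero a[0]·b[0] = (1)·(-2) = -2. Only the fibre through (0,0,·) is needed: R[0,0,:] = T[0,0,:] − Σₗ aₗ[0]bₗ[0]cₗ = [6, 6, 4] − (-1)·(0)·[0, -1, 3] = [6, 6, 4]. Then w[k] = R[0,0,k] / -2 for each k, giving w = [6, 6, 4] / -2 = [-3, -3, -2].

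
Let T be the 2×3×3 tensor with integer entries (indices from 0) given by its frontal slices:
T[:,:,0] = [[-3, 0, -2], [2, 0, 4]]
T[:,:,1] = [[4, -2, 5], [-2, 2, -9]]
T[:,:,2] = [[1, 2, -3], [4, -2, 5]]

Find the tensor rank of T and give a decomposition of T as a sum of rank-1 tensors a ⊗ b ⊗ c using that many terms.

rank(T) = 3

Lower bound: the mode-3 unfolding of T (rows indexed by k, columns by (i,j) = (0,0), (0,1), (0,2), (1,0), (1,1), (1,2)) is [[-3, 0, -2, 2, 0, 4], [4, -2, 5, -2, 2, -9], [1, 2, -3, 4, -2, 5]].
There the 3×3 minor on rows k ∈ {0, 1, 2}, columns (i,j) ∈ {(0,0), (0,1), (0,2)} is det [[-3, 0, -2], [4, -2, 5], [1, 2, -3]] = -8 ≠ 0, so this unfolding has rank ≥ 3; CP rank is at least every unfolding rank, so rank(T) ≥ 3. (This is only a lower bound: in general the CP rank may exceed every unfolding rank, so we still need to exhibit 3 rank-1 terms summing to T.)
Upper bound: T is a sum of 3 rank-1 terms, T = (1, -2) ⊗ (1, 0, 1) ⊗ (-2, 4, -2) + (1, -1) ⊗ (2, 2, -1) ⊗ (0, -1, 1) + (1, 2) ⊗ (1, 0, 0) ⊗ (-1, 2, 1) (written with every a and b primitive with positive leading entry and the scale carried by c; CP decompositions are not unique, and this one is verified by expanding entrywise), so rank(T) ≤ 3.
These bounds meet, so rank(T) = 3.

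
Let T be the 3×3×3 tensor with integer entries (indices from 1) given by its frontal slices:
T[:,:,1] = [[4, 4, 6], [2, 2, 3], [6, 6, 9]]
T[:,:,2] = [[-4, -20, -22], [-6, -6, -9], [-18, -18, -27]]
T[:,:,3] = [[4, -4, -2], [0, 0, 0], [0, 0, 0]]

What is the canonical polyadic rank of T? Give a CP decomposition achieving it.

rank(T) = 2

Lower bound: the mode-1 unfolding of T (rows indexed by i, columns by (j,k) = (1,1), (1,2), (1,3), (2,1), (2,2), (2,3), (3,1), (3,2), (3,3)) is [[4, -4, 4, 4, -20, -4, 6, -22, -2], [2, -6, 0, 2, -6, 0, 3, -9, 0], [6, -18, 0, 6, -18, 0, 9, -27, 0]].
There the 2×2 minor on rows i ∈ {1, 2}, columns (j,k) ∈ {(1,1), (1,2)} is det [[4, -4], [2, -6]] = -16 ≠ 0, so this unfolding has rank ≥ 2; CP rank is at least every unfolding rank, so rank(T) ≥ 2. (Unfolding ranks only ever bound the CP rank from below — rank(T) can be strictly larger than all of them — so the matching upper bound has to come from an explicit 2-term decomposition.)
Upper bound — finding two terms. Write S_k = T[:,:,k] for the frontal slices: S₁ = [[4, 4, 6], [2, 2, 3], [6, 6, 9]], S₂ = [[-4, -20, -22], [-6, -6, -9], [-18, -18, -27]], S₃ = [[4, -4, -2], [0, 0, 0], [0, 0, 0]].
If T = a₁ ⊗ b₁ ⊗ c₁ + a₂ ⊗ b₂ ⊗ c₂ then each S_k = c₁[k]·a₁b₁ᵀ + c₂[k]·a₂b₂ᵀ. S₁ and S₂ are linearly independent, so a₁b₁ᵀ and a₂b₂ᵀ must span the same plane of matrices: they are the rank-1 matrices of the form x·S₁ + y·S₂.
The 2×2 minor of x·S₁ + y·S₂ on rows {1,2}, columns {1,2} is 32·xy − 96·y² = 32·(x − 3·y)(y), vanishing at (x:y) = (3:1) and (1:0).
M₁ = 3·S₁ + S₂ = [[8, -8, -4], [0, 0, 0], [0, 0, 0]] = 4·(1, 0, 0)(2, -2, -1)ᵀ and M₂ = S₁ = [[4, 4, 6], [2, 2, 3], [6, 6, 9]] = (2, 1, 3)(2, 2, 3)ᵀ, so take a₁ = (1, 0, 0), b₁ = (2, -2, -1), a₂ = (2, 1, 3), b₂ = (2, 2, 3).
Each slice is an integer combination of E₁ = a₁b₁ᵀ and E₂ = a₂b₂ᵀ: S₁ = E₂, S₂ = 4·E₁ − 3·E₂, S₃ = 2·E₁; reading off coefficients, c₁ = (0, 4, 2) and c₂ = (1, -3, 0).
Hence T = (1, 0, 0) ⊗ (2, -2, -1) ⊗ (0, 4, 2) + (2, 1, 3) ⊗ (2, 2, 3) ⊗ (1, -3, 0), so rank(T) ≤ 2.
These bounds meet, so rank(T) = 2.
Check entry T[3,1,1] = 6: (0)·(2)·(0) + (3)·(2)·(1) = 6.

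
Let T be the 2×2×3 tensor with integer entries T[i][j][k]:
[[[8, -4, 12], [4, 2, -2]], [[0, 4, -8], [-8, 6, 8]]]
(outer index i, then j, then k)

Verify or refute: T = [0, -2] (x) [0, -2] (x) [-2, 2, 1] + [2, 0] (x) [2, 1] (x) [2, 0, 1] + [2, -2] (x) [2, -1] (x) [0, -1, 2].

Reconstruct entrywise from the claimed factors. For example, T[0,0,1] = -4 and Σₗ aₗ[0]bₗ[0]cₗ[1] = (0)·(0)·(2) + (2)·(2)·(0) + (2)·(2)·(-1) = -4; checking all 12 entries, every one matches. The claim holds.

Yes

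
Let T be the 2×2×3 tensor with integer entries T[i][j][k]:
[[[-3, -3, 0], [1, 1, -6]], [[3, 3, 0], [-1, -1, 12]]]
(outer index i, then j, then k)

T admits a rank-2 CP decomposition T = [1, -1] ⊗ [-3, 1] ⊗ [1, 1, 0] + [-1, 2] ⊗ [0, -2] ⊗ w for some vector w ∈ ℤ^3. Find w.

w = [0, 0, -3]

Subtract the known terms from T to get the rank-1 residual R = [-1, 2] ⊗ [0, -2] ⊗ w, so R[i,j,k] = a[i]·b[j]·w[k]. Pick indices with nonzero a[0]·b[1] = (-1)·(-2) = 2. Only the fibre through (0,1,·) is needed: R[0,1,:] = T[0,1,:] − Σₗ aₗ[0]bₗ[1]cₗ = [1, 1, -6] − (1)·(1)·[1, 1, 0] = [0, 0, -6]. Then w[k] = R[0,1,k] / 2 for each k, giving w = [0, 0, -6] / 2 = [0, 0, -3].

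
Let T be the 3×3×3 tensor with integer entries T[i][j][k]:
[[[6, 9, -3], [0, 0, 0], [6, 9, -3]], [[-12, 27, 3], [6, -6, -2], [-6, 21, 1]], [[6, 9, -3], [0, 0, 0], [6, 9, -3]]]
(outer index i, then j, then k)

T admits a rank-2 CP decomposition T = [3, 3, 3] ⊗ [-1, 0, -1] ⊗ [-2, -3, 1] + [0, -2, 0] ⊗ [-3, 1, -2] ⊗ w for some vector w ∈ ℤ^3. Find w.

w = [-3, 3, 1]

Subtract the known terms from T to get the rank-1 residual R = [0, -2, 0] ⊗ [-3, 1, -2] ⊗ w, so R[i,j,k] = a[i]·b[j]·w[k]. Pick indices with nonzero a[1]·b[0] = (-2)·(-3) = 6. Only the fibre through (1,0,·) is needed: R[1,0,:] = T[1,0,:] − Σₗ aₗ[1]bₗ[0]cₗ = [-12, 27, 3] − (3)·(-1)·[-2, -3, 1] = [-18, 18, 6]. Then w[k] = R[1,0,k] / 6 for each k, giving w = [-18, 18, 6] / 6 = [-3, 3, 1].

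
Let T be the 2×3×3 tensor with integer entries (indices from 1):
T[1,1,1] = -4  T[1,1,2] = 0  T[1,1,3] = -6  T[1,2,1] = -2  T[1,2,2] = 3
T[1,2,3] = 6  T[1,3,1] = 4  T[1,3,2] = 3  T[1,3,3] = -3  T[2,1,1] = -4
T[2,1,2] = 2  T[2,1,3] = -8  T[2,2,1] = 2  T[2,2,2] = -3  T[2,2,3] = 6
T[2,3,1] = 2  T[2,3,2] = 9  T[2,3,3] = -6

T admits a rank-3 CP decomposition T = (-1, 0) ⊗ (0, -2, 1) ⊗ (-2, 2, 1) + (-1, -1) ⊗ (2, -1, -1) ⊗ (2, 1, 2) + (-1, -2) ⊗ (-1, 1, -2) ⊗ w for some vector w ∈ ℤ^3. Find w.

w = (0, 2, -2)

Subtract the known terms from T to get the rank-1 residual R = (-1, -2) ⊗ (-1, 1, -2) ⊗ w, so R[i,j,k] = a[i]·b[j]·w[k]. Pick indices with nonzero a[1]·b[1] = (-1)·(-1) = 1. Only the fibre through (1,1,·) is needed: R[1,1,:] = T[1,1,:] − Σₗ aₗ[1]bₗ[1]cₗ = [-4, 0, -6] − (-1)·(0)·(-2, 2, 1) − (-1)·(2)·(2, 1, 2) = [0, 2, -2]. Then w[k] = R[1,1,k] / 1 for each k, giving w = [0, 2, -2] / 1 = (0, 2, -2).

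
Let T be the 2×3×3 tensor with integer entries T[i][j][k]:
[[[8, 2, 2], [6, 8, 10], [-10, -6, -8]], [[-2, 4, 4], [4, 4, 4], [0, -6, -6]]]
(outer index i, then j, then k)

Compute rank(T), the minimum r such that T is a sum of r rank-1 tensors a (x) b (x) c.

Lower bound: the mode-2 unfolding of T (rows indexed by j, columns by (i,k) = (0,0), (0,1), (0,2), (1,0), (1,1), (1,2)) is [[8, 2, 2, -2, 4, 4], [6, 8, 10, 4, 4, 4], [-10, -6, -8, 0, -6, -6]].
There the 3×3 minor on rows j ∈ {0, 1, 2}, columns (i,k) ∈ {(0,0), (0,1), (0,2)} is det [[8, 2, 2], [6, 8, 10], [-10, -6, -8]] = -48 ≠ 0, so this unfolding has rank ≥ 3; CP rank is at least every unfolding rank, so rank(T) ≥ 3. (Unfolding ranks only ever bound the CP rank from below — rank(T) can be strictly larger than all of them — so the matching upper bound has to come from an explicit 3-term decomposition.)
Upper bound: T is a sum of 3 rank-1 terms, T = [1, -1] (x) [1, 0, -1] (x) [4, -2, -2] + [1, 0] (x) [0, 1, -1] (x) [-2, 0, 2] + [2, 1] (x) [1, 2, -2] (x) [2, 2, 2] (one valid choice — decompositions are not unique — normalised so each a, b is primitive with positive first nonzero entry; check it by expanding all entries), so rank(T) ≤ 3.
These bounds meet, so rank(T) = 3.
Check entry T[1,2,0] = 0: (-1)·(-1)·(4) + (0)·(-1)·(-2) + (1)·(-2)·(2) = 0.

3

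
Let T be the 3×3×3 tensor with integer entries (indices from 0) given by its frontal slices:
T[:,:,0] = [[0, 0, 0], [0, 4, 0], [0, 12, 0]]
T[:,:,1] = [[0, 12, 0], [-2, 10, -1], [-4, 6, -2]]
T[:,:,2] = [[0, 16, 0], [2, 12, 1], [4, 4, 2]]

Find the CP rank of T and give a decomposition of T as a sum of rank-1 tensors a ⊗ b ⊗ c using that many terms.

Lower bound: the mode-1 unfolding of T (rows indexed by i, columns by (j,k) = (0,0), (0,1), (0,2), (1,0), (1,1), (1,2), (2,0), (2,1), (2,2)) is [[0, 0, 0, 0, 12, 16, 0, 0, 0], [0, -2, 2, 4, 10, 12, 0, -1, 1], [0, -4, 4, 12, 6, 4, 0, -2, 2]].
There the 3×3 minor on rows i ∈ {0, 1, 2}, columns (j,k) ∈ {(0,1), (1,0), (1,1)} is det [[0, 0, 12], [-2, 4, 10], [-4, 12, 6]] = -96 ≠ 0, so this unfolding has rank ≥ 3; CP rank is at least every unfolding rank, so rank(T) ≥ 3. (Flattening ranks never certify an upper bound on CP rank; for that we must actually write T with 3 rank-1 terms.)
Upper bound: T is a sum of 3 rank-1 terms, T = (0, 1, 2) ⊗ (2, 0, 1) ⊗ (0, -1, 1) + (1, 1, 1) ⊗ (0, 1, 0) ⊗ (8, 8, 8) + (2, 1, -1) ⊗ (0, 1, 0) ⊗ (-4, 2, 4) (one valid choice — decompositions are not unique — normalised so each a, b is primitive with positive first nonzero entry; check it by expanding all entries), so rank(T) ≤ 3.
These bounds meet, so rank(T) = 3.
Check entry T[2,0,0] = 0: (2)·(2)·(0) + (1)·(0)·(8) + (-1)·(0)·(-4) = 0.

rank(T) = 3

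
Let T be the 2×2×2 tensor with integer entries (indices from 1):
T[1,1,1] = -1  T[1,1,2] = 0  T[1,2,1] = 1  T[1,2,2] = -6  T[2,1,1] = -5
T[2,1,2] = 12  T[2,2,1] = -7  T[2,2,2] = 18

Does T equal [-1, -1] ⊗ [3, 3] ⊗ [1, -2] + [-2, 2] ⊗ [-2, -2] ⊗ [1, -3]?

Reconstruct entry (1,1,1) from the claimed factors: Σₗ aₗ[1]bₗ[1]cₗ[1] = (-1)·(3)·(1) + (-2)·(-2)·(1) = 1, but T[1,1,1] = -1. The claim is false.

No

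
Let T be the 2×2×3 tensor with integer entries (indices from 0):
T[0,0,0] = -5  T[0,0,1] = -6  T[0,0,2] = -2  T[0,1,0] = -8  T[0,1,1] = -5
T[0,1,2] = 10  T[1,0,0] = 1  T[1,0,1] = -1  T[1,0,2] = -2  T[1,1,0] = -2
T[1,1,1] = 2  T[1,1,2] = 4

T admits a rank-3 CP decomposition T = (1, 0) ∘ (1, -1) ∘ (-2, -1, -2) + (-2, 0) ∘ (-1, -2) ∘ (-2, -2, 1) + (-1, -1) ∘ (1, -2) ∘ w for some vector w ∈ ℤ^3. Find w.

Subtract the known terms from T to get the rank-1 residual R = (-1, -1) ∘ (1, -2) ∘ w, so R[i,j,k] = a[i]·b[j]·w[k]. Pick indices with nonzero a[0]·b[0] = (-1)·(1) = -1. Only the fibre through (0,0,·) is needed: R[0,0,:] = T[0,0,:] − Σₗ aₗ[0]bₗ[0]cₗ = [-5, -6, -2] − (1)·(1)·(-2, -1, -2) − (-2)·(-1)·(-2, -2, 1) = [1, -1, -2]. Then w[k] = R[0,0,k] / -1 for each k, giving w = [1, -1, -2] / -1 = (-1, 1, 2).

w = (-1, 1, 2)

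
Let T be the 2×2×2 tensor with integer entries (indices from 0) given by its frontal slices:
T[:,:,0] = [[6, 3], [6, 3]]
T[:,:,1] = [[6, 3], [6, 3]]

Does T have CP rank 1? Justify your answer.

If T = a ⊗ b ⊗ c then every fibre of T is a multiple of the corresponding factor, so read the factors off the fibres through the nonzero entry T[0,0,0] = 6.
The mode-1 fibre T[:,0,0] = [6, 6] gives a = [1, 1] (primitive direction); the mode-2 fibre T[0,:,0] = [6, 3] gives b = [2, 1]; then c[k] = T[0,0,k] / (a[0]·b[0]) = [6, 6] / 2 = [3, 3].
Expanding [1, 1] ⊗ [2, 1] ⊗ [3, 3] reproduces all 8 entries of T, so T = [1, 1] ⊗ [2, 1] ⊗ [3, 3] and rank(T) ≤ 1.
Equivalently every frontal slice T[:,:,k] is c[k] times the rank-1 matrix [1, 1] ⊗ [2, 1]. So T has rank 1 (it is nonzero).

Yes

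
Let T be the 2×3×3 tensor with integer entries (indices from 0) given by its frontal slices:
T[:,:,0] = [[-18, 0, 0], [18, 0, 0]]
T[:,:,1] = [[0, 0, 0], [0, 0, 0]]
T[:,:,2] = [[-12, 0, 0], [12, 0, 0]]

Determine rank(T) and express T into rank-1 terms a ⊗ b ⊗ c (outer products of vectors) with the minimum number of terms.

Lower bound: T ≠ 0 (e.g. T[0,0,0] = -18), so rank(T) ≥ 1.
Upper bound: if T = a ⊗ b ⊗ c then every fibre of T is a multiple of the corresponding factor, so read the factors off the fibres through the nonzero entry T[0,0,0] = -18.
The mode-1 fibre T[:,0,0] = [-18, 18] gives a = (1, -1) (primitive direction); the mode-2 fibre T[0,:,0] = [-18, 0, 0] gives b = (1, 0, 0); then c[k] = T[0,0,k] / (a[0]·b[0]) = [-18, 0, -12] / 1 = (-18, 0, -12).
Expanding (1, -1) ⊗ (1, 0, 0) ⊗ (-18, 0, -12) reproduces all 18 entries of T, so T = (1, -1) ⊗ (1, 0, 0) ⊗ (-18, 0, -12) and rank(T) ≤ 1.
These bounds meet, so rank(T) = 1.

rank(T) = 1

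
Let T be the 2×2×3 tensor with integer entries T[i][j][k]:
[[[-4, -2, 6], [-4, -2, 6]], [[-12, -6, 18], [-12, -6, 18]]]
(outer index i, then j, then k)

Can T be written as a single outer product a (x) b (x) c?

If T = a (x) b (x) c then every fibre of T is a multiple of the corresponding factor, so read the factors off the fibres through the nonzero entry T[0,0,0] = -4.
The mode-1 fibre T[:,0,0] = [-4, -12] gives a = [1, 3] (primitive direction); the mode-2 fibre T[0,:,0] = [-4, -4] gives b = [1, 1]; then c[k] = T[0,0,k] / (a[0]·b[0]) = [-4, -2, 6] / 1 = [-4, -2, 6].
Expanding [1, 3] (x) [1, 1] (x) [-4, -2, 6] reproduces all 12 entries of T, so T = [1, 3] (x) [1, 1] (x) [-4, -2, 6] and rank(T) ≤ 1.
Equivalently every frontal slice T[:,:,k] is c[k] times the rank-1 matrix [1, 3] (x) [1, 1]. So T has rank 1 (it is nonzero).

Yes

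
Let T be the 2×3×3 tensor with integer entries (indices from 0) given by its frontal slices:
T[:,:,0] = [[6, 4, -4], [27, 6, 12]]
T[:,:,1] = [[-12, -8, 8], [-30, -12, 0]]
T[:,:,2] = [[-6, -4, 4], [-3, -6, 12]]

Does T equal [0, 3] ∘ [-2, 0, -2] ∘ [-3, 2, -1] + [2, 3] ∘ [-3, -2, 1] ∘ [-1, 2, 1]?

No

Reconstruct entry (0,2,0) from the claimed factors: Σₗ aₗ[0]bₗ[2]cₗ[0] = (0)·(-2)·(-3) + (2)·(1)·(-1) = -2, but T[0,2,0] = -4. The claim is false.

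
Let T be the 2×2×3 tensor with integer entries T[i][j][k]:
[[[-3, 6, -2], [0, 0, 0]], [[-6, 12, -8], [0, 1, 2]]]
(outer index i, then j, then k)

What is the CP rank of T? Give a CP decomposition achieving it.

Lower bound: the mode-3 unfolding of T (rows indexed by k, columns by (i,j) = (0,0), (0,1), (1,0), (1,1)) is [[-3, 0, -6, 0], [6, 0, 12, 1], [-2, 0, -8, 2]].
There the 3×3 minor on rows k ∈ {0, 1, 2}, columns (i,j) ∈ {(0,0), (1,0), (1,1)} is det [[-3, -6, 0], [6, 12, 1], [-2, -8, 2]] = -12 ≠ 0, so this unfolding has rank ≥ 3; CP rank is at least every unfolding rank, so rank(T) ≥ 3. (Unfolding ranks only ever bound the CP rank from below — rank(T) can be strictly larger than all of them — so the matching upper bound has to come from an explicit 3-term decomposition.)
Upper bound: T is a sum of 3 rank-1 terms, T = (0, 1) (x) (0, 1) (x) (0, 1, 2) + (1, -2) (x) (1, 0) (x) (1, -2, 2) + (1, 1) (x) (1, 0) (x) (-4, 8, -4) (one valid choice — decompositions are not unique — normalised so each a, b is primitive with positive first nonzero entry; check it by expanding all entries), so rank(T) ≤ 3.
These bounds meet, so rank(T) = 3.

rank(T) = 3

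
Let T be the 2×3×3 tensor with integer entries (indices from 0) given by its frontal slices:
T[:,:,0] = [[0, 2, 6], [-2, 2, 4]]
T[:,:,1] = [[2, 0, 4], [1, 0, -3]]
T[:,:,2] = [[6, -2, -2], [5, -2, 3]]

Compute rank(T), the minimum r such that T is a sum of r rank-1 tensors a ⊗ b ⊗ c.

Lower bound: the mode-3 unfolding of T (rows indexed by k, columns by (i,j) = (0,0), (0,1), (0,2), (1,0), (1,1), (1,2)) is [[0, 2, 6, -2, 2, 4], [2, 0, 4, 1, 0, -3], [6, -2, -2, 5, -2, 3]].
There the 3×3 minor on rows k ∈ {0, 1, 2}, columns (i,j) ∈ {(0,0), (0,1), (0,2)} is det [[0, 2, 6], [2, 0, 4], [6, -2, -2]] = 32 ≠ 0, so this unfolding has rank ≥ 3; CP rank is at least every unfolding rank, so rank(T) ≥ 3. (Flattening ranks never certify an upper bound on CP rank; for that we must actually write T with 3 rank-1 terms.)
Upper bound: T is a sum of 3 rank-1 terms, T = (1, -2) ⊗ (0, 0, 1) ⊗ (0, 2, -2) + (1, 1) ⊗ (2, -1, -1) ⊗ (-2, 0, 2) + (2, 1) ⊗ (1, 0, 1) ⊗ (2, 1, 1) (one valid choice — decompositions are not unique — normalised so each a, b is primitive with positive first nonzero entry; check it by expanding all entries), so rank(T) ≤ 3.
These bounds meet, so rank(T) = 3.

3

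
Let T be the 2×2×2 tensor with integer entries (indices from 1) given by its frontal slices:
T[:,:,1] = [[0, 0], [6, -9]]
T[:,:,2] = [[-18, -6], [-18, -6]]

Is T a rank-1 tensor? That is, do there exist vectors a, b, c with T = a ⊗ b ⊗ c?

The mode-1 unfolding of T (rows indexed by i, columns by (j,k) = (1,1), (1,2), (2,1), (2,2)) is [[0, -18, 0, -6], [6, -18, -9, -6]].
There the 2×2 minor on rows i ∈ {1, 2}, columns (j,k) ∈ {(1,1), (1,2)} is det [[0, -18], [6, -18]] = 108 ≠ 0, so this unfolding has rank ≥ 2; CP rank is at least every unfolding rank, so rank(T) ≥ 2.
In particular rank(T) ≥ 2 > 1, so T is not rank-1.

No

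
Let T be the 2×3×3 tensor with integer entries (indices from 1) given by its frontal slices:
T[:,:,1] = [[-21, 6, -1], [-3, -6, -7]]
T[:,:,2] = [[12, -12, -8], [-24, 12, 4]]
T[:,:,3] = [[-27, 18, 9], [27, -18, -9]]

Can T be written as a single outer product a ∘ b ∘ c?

No

The mode-2 unfolding of T (rows indexed by j, columns by (i,k) = (1,1), (1,2), (1,3), (2,1), (2,2), (2,3)) is [[-21, 12, -27, -3, -24, 27], [6, -12, 18, -6, 12, -18], [-1, -8, 9, -7, 4, -9]].
There the 2×2 minor on rows j ∈ {1, 2}, columns (i,k) ∈ {(1,1), (1,2)} is det [[-21, 12], [6, -12]] = 180 ≠ 0, so this unfolding has rank ≥ 2; CP rank is at least every unfolding rank, so rank(T) ≥ 2.
In particular rank(T) ≥ 2 > 1, so T is not rank-1.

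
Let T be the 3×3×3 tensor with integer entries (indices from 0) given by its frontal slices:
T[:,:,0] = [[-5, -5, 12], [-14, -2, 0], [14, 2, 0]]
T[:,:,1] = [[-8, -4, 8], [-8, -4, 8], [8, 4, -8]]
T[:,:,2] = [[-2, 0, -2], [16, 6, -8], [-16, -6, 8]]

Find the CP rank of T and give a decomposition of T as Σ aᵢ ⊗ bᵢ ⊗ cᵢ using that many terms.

rank(T) = 3

Lower bound: the mode-3 unfolding of T (rows indexed by k, columns by (i,j) = (0,0), (0,1), (0,2), (1,0), (1,1), (1,2), (2,0), (2,1), (2,2)) is [[-5, -5, 12, -14, -2, 0, 14, 2, 0], [-8, -4, 8, -8, -4, 8, 8, 4, -8], [-2, 0, -2, 16, 6, -8, -16, -6, 8]].
There the 3×3 minor on rows k ∈ {0, 1, 2}, columns (i,j) ∈ {(0,0), (0,1), (0,2)} is det [[-5, -5, 12], [-8, -4, 8], [-2, 0, -2]] = 24 ≠ 0, so this unfolding has rank ≥ 3; CP rank is at least every unfolding rank, so rank(T) ≥ 3. (Unfolding ranks only ever bound the CP rank from below — rank(T) can be strictly larger than all of them — so the matching upper bound has to come from an explicit 3-term decomposition.)
Upper bound: T is a sum of 3 rank-1 terms, T = [1, -2, 2] ⊗ [1, 1, -2] ⊗ [-1, 0, -2] + [1, -2, 2] ⊗ [2, 0, 1] ⊗ [2, 0, -2] + [1, 1, -1] ⊗ [2, 1, -2] ⊗ [-4, -4, 2] (written with every a and b primitive with positive leading entry and the scale carried by c; CP decompositions are not unique, and this one is verified by expanding entrywise), so rank(T) ≤ 3.
These bounds meet, so rank(T) = 3.
Check entry T[2,1,0] = 2: (2)·(1)·(-1) + (2)·(0)·(2) + (-1)·(1)·(-4) = 2.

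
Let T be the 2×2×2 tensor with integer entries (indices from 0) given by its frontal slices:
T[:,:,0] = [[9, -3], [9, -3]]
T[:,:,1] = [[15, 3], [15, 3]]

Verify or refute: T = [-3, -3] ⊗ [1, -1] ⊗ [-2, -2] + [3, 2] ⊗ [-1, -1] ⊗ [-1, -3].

Reconstruct entry (1,0,0) from the claimed factors: Σₗ aₗ[1]bₗ[0]cₗ[0] = (-3)·(1)·(-2) + (2)·(-1)·(-1) = 8, but T[1,0,0] = 9. The claim is false.

No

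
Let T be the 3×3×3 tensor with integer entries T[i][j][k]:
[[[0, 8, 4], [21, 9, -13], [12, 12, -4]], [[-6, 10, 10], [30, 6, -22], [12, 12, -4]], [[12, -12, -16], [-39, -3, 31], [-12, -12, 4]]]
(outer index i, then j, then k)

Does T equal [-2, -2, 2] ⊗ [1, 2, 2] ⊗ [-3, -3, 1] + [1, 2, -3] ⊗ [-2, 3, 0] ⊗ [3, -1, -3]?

Reconstruct entrywise from the claimed factors. For example, T[0,1,2] = -13 and Σₗ aₗ[0]bₗ[1]cₗ[2] = (-2)·(2)·(1) + (1)·(3)·(-3) = -13; checking all 27 entries, every one matches. The claim holds.

Yes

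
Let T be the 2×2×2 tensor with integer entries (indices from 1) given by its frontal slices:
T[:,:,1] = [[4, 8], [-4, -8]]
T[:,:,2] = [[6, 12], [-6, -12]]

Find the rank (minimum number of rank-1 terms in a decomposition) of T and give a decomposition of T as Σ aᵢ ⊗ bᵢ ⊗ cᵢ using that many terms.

rank(T) = 1

Lower bound: T ≠ 0 (e.g. T[1,1,1] = 4), so rank(T) ≥ 1.
Upper bound: if T = a ⊗ b ⊗ c then every fibre of T is a multiple of the corresponding factor, so read the factors off the fibres through the nonzero entry T[1,1,1] = 4.
The mode-1 fibre T[:,1,1] = [4, -4] gives a = [1, -1] (primitive direction); the mode-2 fibre T[1,:,1] = [4, 8] gives b = [1, 2]; then c[k] = T[1,1,k] / (a[1]·b[1]) = [4, 6] / 1 = [4, 6].
Expanding [1, -1] ⊗ [1, 2] ⊗ [4, 6] reproduces all 8 entries of T, so T = [1, -1] ⊗ [1, 2] ⊗ [4, 6] and rank(T) ≤ 1.
These bounds meet, so rank(T) = 1.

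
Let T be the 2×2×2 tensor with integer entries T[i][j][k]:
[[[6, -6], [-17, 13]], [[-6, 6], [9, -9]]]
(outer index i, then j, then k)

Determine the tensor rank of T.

Lower bound: in the mode-1 unfolding of T (rows indexed by i, columns by (j,k)) the 2×2 minor on rows i ∈ {0, 1}, columns (j,k) ∈ {(0,0), (1,0)} is det [[6, -17], [-6, 9]] = -48 ≠ 0, so that unfolding has rank ≥ 2 and hence rank(T) ≥ 2 (CP rank is at least every unfolding rank, though it can be larger).
Upper bound: with S_k = T[:,:,k], the two rank-1 terms a₁b₁ᵀ, a₂b₂ᵀ are the rank-1 members of the pencil x·S₀ + y·S₁.
det(x·S₀ + y·S₁) is −48·x² + 72·xy − 24·y² = (-24)·(2·x − y)(x − y), vanishing at (x:y) = (1:2) and (1:1).
M₁ = S₀ + 2·S₁ = [[-6, 9], [6, -9]] = (-3)·[1, -1][2, -3]ᵀ and M₂ = S₀ + S₁ = [[0, -4], [0, 0]] = (-4)·[1, 0][0, 1]ᵀ, so take a₁ = [1, -1], b₁ = [2, -3], a₂ = [1, 0], b₂ = [0, 1].
Each slice is an integer combination of E₁ = a₁b₁ᵀ and E₂ = a₂b₂ᵀ: S₀ = 3·E₁ − 8·E₂, S₁ = −3·E₁ + 4·E₂; reading off coefficients, c₁ = [3, -3] and c₂ = [-8, 4].
Hence T = [1, -1] ⊗ [2, -3] ⊗ [3, -3] + [1, 0] ⊗ [0, 1] ⊗ [-8, 4], so rank(T) ≤ 2.
These bounds meet, so rank(T) = 2.

2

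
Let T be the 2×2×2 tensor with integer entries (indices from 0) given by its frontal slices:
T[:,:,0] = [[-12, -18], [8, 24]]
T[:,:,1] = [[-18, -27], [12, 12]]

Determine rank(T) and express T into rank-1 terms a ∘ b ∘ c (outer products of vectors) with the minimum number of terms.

rank(T) = 2

Lower bound: in the mode-2 unfolding of T (rows indexed by j, columns by (i,k)) the 2×2 minor on rows j ∈ {0, 1}, columns (i,k) ∈ {(0,0), (1,0)} is det [[-12, 8], [-18, 24]] = -144 ≠ 0, so that unfolding has rank ≥ 2 and hence rank(T) ≥ 2 (CP rank is at least every unfolding rank, though it can be larger).
Upper bound: with S_k = T[:,:,k], the two rank-1 terms a₁b₁ᵀ, a₂b₂ᵀ are the rank-1 members of the pencil x·S₀ + y·S₁.
det(x·S₀ + y·S₁) is −144·x² − 144·xy + 108·y² = (-36)·(2·x + 3·y)(2·x − y), vanishing at (x:y) = (3:-2) and (1:2).
M₁ = 3·S₀ − 2·S₁ = [[0, 0], [0, 48]] = 48·[0, 1][0, 1]ᵀ and M₂ = S₀ + 2·S₁ = [[-48, -72], [32, 48]] = (-8)·[3, -2][2, 3]ᵀ, so take a₁ = [0, 1], b₁ = [0, 1], a₂ = [3, -2], b₂ = [2, 3].
Each slice is an integer combination of E₁ = a₁b₁ᵀ and E₂ = a₂b₂ᵀ: S₀ = 12·E₁ − 2·E₂, S₁ = −6·E₁ − 3·E₂; reading off coefficients, c₁ = [12, -6] and c₂ = [-2, -3].
Hence T = [0, 1] ∘ [0, 1] ∘ [12, -6] + [3, -2] ∘ [2, 3] ∘ [-2, -3], so rank(T) ≤ 2.
These bounds meet, so rank(T) = 2.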